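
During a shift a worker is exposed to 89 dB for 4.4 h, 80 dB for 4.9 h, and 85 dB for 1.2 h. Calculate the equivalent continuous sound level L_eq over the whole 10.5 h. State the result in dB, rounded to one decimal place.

The energy average is taken in the linear domain: L_eq = 10·log₁₀[(Σ tᵢ·10^(Lᵢ/10))/T], T = 10.5 h.
Σ tᵢ·10^(Lᵢ/10) = 4.4·10^(89/10) + 4.9·10^(80/10) + 1.2·10^(85/10) = 4.365e+09.
L_eq = 10·log₁₀(4.365e+09/10.5) = 86.19 dB.

86.2 dB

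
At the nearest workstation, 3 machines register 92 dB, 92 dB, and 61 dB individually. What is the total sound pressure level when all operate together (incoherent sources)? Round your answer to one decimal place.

Incoherent sources combine by intensity addition: L_total = 10·log₁₀(Σ 10^(L_i/10)).
Σ 10^(L/10) = 10^(92/10) + 10^(92/10) + 10^(61/10) = 3.171e+09.
L_total = 10·log₁₀(3.171e+09) = 95.01 dB.

95.0 dB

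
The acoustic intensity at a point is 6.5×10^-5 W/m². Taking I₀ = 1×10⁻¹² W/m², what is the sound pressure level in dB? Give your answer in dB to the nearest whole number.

I/I₀ = 6.5×10^-5/10⁻¹² = 6.5×10^7, and L = 10·log₁₀(I/I₀).
L = 10·(0.8129 + 7) = 78.13 dB.

78 dB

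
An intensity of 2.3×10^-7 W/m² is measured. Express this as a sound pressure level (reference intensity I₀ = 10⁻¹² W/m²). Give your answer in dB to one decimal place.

53.6 dB

L = 10·log₁₀(I/I₀) = 10·log₁₀(2.3×10^-7/10⁻¹²) = 10·log₁₀(2.3×10^5).
L = 10·(0.3617 + 5) = 53.62 dB.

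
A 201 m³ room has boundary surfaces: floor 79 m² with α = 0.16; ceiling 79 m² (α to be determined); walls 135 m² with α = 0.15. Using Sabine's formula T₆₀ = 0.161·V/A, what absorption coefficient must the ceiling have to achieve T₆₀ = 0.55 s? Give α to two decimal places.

A = 0.161·V/T₆₀ = 0.161·201/0.55 = 58.84 m² sabins.
Absorption from the other surfaces = 79·0.16 + 135·0.15 = 32.89 m², so the ceiling must supply 25.95 m² over 79 m².
α = 25.95/79 = 0.328.

0.33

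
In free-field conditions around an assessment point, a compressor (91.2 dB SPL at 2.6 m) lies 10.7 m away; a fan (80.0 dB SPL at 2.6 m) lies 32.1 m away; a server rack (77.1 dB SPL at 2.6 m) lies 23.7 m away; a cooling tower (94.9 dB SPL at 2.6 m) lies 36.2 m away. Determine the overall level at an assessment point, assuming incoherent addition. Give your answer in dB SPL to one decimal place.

79.8 dB SPL

Apply inverse-square spreading to bring every level to the receiver, then sum 10^(L/10).
compressor: 91.2 − 20·log₁₀(10.7/2.6) = 91.2 − 12.29 = 78.91 dB SPL.
fan: 80.0 − 20·log₁₀(32.1/2.6) = 80.0 − 21.83 = 58.17 dB SPL.
server rack: 77.1 − 20·log₁₀(23.7/2.6) = 77.1 − 19.20 = 57.90 dB SPL.
cooling tower: 94.9 − 20·log₁₀(36.2/2.6) = 94.9 − 22.87 = 72.03 dB SPL.
Σ 10^(L/10) = 9.505e+07 → L_total = 10·log₁₀(9.505e+07) = 79.78 dB SPL.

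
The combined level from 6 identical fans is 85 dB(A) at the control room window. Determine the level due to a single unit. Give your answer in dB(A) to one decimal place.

6 equal contributions raise the level by 10·log₁₀ 6 = 7.782 dB, so each unit alone gives 85 − 7.782.

77.2 dB(A)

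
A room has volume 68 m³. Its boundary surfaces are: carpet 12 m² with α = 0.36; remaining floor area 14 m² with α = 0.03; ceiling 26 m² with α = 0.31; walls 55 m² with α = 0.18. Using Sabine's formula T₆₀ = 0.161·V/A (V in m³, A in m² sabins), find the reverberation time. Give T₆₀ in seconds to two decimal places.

A = Σ Sᵢαᵢ = 12·0.36 + 14·0.03 + 26·0.31 + 55·0.18 = 22.70 m².
T₆₀ = 0.161·V/A = 0.161·68/22.70 = 0.482 s.

0.48 s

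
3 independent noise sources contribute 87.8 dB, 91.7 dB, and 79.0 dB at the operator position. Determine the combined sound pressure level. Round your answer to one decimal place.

Incoherent sources combine by intensity addition: L_total = 10·log₁₀(Σ 10^(L_i/10)).
Σ 10^(L/10) = 10^(87.8/10) + 10^(91.7/10) + 10^(79.0/10) = 2.161e+09.
L_total = 10·log₁₀(2.161e+09) = 93.35 dB.

93.3 dB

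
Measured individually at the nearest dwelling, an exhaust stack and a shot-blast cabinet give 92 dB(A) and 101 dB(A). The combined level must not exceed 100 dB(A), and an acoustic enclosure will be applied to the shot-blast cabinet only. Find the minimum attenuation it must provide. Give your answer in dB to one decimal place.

The untreated sources together contribute 10^(92/10) = 1.585e+09, i.e. 92.00 dB(A).
The limit corresponds to 10^(100/10) = 1.000e+10; subtracting the fixed part leaves 8.415e+09 for the shot-blast cabinet, i.e. 99.25 dB(A).
So the shot-blast cabinet must be reduced from 101 to 99.25 dB(A): IL = 1.75 dB.

1.7 dB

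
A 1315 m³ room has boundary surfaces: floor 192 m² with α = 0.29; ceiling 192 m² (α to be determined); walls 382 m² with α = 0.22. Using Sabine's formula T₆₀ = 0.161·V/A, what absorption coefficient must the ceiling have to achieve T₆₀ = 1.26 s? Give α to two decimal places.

Required total absorption A = 0.161·1315/1.26 = 168.03 m².
Absorption from the other surfaces = 192·0.29 + 382·0.22 = 139.72 m², so the ceiling must supply 28.31 m² over 192 m².
α = 28.31/192 = 0.147.

0.15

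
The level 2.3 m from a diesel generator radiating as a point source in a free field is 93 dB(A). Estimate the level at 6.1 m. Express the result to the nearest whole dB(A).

Point-source attenuation: ΔL = 20·log₁₀(r₂/r₁) = 20·log₁₀(6.1/2.3) = 8.472 dB.
L₂ = 93 − 20·log₁₀(6.1/2.3) = 93 − 8.472 = 84.53 dB(A).

85 dB(A)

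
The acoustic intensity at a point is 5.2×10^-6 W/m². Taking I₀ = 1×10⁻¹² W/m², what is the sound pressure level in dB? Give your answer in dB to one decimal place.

I/I₀ = 5.2×10^-6/10⁻¹² = 5.2×10^6, and L = 10·log₁₀(I/I₀).
L = 10·(0.7160 + 6) = 67.16 dB.

67.2 dB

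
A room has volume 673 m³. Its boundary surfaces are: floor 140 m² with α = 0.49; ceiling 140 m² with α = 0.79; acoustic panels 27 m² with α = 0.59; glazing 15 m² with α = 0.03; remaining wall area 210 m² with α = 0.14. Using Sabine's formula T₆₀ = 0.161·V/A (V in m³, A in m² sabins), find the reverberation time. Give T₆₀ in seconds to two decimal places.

Summing Sᵢαᵢ: 140·0.49 + 140·0.79 + 27·0.59 + 15·0.03 + 210·0.14 = 224.98 m².
T₆₀ = 0.161 × 673 / 224.98 = 0.482 s.

0.48 s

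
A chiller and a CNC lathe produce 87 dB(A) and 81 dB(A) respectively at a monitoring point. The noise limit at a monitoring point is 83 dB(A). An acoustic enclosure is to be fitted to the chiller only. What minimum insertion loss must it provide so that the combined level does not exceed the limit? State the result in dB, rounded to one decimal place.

8.3 dB

Everything except the chiller sums to 10^(81/10) = 1.259e+08 in linear terms, 81.00 dB(A).
The limit corresponds to 10^(83/10) = 1.995e+08; subtracting the fixed part leaves 7.363e+07 for the chiller, i.e. 78.67 dB(A).
So the chiller must be reduced from 87 to 78.67 dB(A): IL = 8.33 dB.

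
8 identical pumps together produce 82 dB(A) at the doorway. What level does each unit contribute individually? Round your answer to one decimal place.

73.0 dB(A)

8 equal contributions raise the level by 10·log₁₀ 8 = 9.031 dB, so each unit alone gives 82 − 9.031.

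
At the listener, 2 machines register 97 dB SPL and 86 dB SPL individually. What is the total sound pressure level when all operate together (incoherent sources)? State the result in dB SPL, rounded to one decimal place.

97.3 dB SPL

Incoherent sources combine by intensity addition: L_total = 10·log₁₀(Σ 10^(L_i/10)).
Σ 10^(L/10) = 10^(97/10) + 10^(86/10) = 5.410e+09.
L_total = 10·log₁₀(5.410e+09) = 97.33 dB SPL.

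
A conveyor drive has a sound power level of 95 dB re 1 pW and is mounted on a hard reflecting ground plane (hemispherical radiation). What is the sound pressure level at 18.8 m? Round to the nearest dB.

The power spreads over a hemisphere of area 2π·r², so L_p = L_w − 10·log₁₀(2π·r²).
2π·r² = 2221 m², 10·log₁₀ of that is 33.465 dB.
L_p = 95 − 33.465 = 61.54 dB.

62 dB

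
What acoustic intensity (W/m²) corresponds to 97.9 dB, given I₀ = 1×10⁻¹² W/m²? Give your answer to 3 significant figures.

0.00617 W/m²

L = 10·log₁₀(I/I₀) ⇒ I = I₀·10^(L/10) = 10⁻¹² × 10^9.79.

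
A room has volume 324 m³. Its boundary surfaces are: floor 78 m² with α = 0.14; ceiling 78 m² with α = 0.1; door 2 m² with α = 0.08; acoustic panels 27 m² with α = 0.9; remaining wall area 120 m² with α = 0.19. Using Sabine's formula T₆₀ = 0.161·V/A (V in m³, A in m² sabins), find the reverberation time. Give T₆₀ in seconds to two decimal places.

Summing Sᵢαᵢ: 78·0.14 + 78·0.1 + 2·0.08 + 27·0.9 + 120·0.19 = 65.98 m².
T₆₀ = 0.161·V/A = 0.161·324/65.98 = 0.791 s.

0.79 s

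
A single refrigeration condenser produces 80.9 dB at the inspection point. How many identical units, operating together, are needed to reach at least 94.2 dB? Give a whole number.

22

Need L₁ + 10·log₁₀ N ≥ 94.2, i.e. log₁₀ N ≥ 1.33.
N ≥ 10^(13.3/10) = 21.380, so N = 22.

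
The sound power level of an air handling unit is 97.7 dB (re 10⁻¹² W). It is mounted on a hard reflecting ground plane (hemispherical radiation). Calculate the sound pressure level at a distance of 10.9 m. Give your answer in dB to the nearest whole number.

69 dB

The power spreads over a hemisphere of area 2π·r², so L_p = L_w − 10·log₁₀(2π·r²).
2π·r² = 746.5 m², 10·log₁₀ of that is 28.730 dB.
L_p = 97.7 − 28.730 = 68.97 dB.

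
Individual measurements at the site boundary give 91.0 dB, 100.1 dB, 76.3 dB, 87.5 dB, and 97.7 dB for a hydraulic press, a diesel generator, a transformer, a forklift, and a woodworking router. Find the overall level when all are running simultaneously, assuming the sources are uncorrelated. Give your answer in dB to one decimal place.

Incoherent sources combine by intensity addition: L_total = 10·log₁₀(Σ 10^(L_i/10)).
Σ 10^(L/10) = 10^(91.0/10) + 10^(100.1/10) + 10^(76.3/10) + 10^(87.5/10) + 10^(97.7/10) = 1.799e+10.
L_total = 10·log₁₀(1.799e+10) = 102.55 dB.

102.5 dB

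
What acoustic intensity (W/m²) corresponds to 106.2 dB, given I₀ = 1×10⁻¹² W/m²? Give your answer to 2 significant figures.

L = 10·log₁₀(I/I₀) ⇒ I = I₀·10^(L/10) = 10⁻¹² × 10^10.62.

0.042 W/m²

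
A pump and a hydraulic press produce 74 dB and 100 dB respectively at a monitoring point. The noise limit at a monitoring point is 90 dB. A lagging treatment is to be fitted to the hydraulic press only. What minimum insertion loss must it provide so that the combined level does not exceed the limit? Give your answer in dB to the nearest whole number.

Fixed contribution from the other source: Σ 10^(L/10) = 10^(74/10) = 2.512e+07 (74.00 dB).
To meet 90 dB overall, the treated hydraulic press may contribute at most 10^(90/10) − 2.512e+07 = 9.749e+08, i.e. 89.89 dB.
So the hydraulic press must be reduced from 100 to 89.89 dB: IL = 10.11 dB.

10 dB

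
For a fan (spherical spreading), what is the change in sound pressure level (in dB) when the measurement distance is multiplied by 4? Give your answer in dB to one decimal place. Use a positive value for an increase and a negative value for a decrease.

A point source loses 6 dB per doubling of distance; generally ΔL = −20·log₁₀(r₂/r₁).
ΔL = −20·log₁₀(4) = -12.04 dB.

-12.0 dB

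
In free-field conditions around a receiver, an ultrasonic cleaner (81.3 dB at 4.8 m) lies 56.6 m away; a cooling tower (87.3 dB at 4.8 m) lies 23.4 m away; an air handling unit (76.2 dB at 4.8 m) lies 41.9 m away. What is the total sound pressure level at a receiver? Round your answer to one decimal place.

73.8 dB

First find each source's level at the receiver (point-source: −20·log₁₀(r/r_ref)), then combine on an intensity basis.
ultrasonic cleaner: 81.3 − 20·log₁₀(56.6/4.8) = 81.3 − 21.43 = 59.87 dB.
cooling tower: 87.3 − 20·log₁₀(23.4/4.8) = 87.3 − 13.76 = 73.54 dB.
air handling unit: 76.2 − 20·log₁₀(41.9/4.8) = 76.2 − 18.82 = 57.38 dB.
Σ 10^(L/10) = 2.411e+07 → L_total = 10·log₁₀(2.411e+07) = 73.82 dB.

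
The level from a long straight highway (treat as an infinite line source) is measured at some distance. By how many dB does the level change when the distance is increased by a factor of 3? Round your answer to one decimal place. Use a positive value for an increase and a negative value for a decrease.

-4.8 dB

Line-source spreading: ΔL = −10·log₁₀(r₂/r₁).
ΔL = −10·log₁₀(3) = -4.77 dB.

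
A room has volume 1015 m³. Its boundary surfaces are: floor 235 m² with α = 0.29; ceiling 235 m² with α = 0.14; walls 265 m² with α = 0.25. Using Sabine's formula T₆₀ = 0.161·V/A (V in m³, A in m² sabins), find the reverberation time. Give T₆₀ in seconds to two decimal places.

0.98 s

A = Σ Sᵢαᵢ = 235·0.29 + 235·0.14 + 265·0.25 = 167.30 m².
T₆₀ = 0.161·V/A = 0.161·1015/167.30 = 0.977 s.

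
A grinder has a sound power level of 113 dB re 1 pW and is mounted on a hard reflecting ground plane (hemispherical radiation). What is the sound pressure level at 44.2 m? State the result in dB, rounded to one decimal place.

Free-field hemispherical radiation: L_p = L_w − 10·log₁₀(2π·r²), r = 44.2 m.
2π·r² = 1.228e+04 m², 10·log₁₀ of that is 40.890 dB.
L_p = 113 − 40.890 = 72.11 dB.

72.1 dB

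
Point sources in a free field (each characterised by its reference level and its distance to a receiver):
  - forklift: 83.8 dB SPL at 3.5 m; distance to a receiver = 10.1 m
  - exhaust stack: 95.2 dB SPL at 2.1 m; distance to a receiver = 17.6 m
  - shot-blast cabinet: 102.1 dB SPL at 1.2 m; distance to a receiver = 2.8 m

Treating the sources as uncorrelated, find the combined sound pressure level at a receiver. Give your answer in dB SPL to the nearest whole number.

95 dB SPL

Propagate each source to the receiver with L = L_ref − 20·log₁₀(r/r_ref), then add intensities.
forklift: 83.8 − 20·log₁₀(10.1/3.5) = 83.8 − 9.21 = 74.59 dB SPL.
exhaust stack: 95.2 − 20·log₁₀(17.6/2.1) = 95.2 − 18.47 = 76.73 dB SPL.
shot-blast cabinet: 102.1 − 20·log₁₀(2.8/1.2) = 102.1 − 7.36 = 94.74 dB SPL.
Σ 10^(L/10) = 3.055e+09 → L_total = 10·log₁₀(3.055e+09) = 94.85 dB SPL.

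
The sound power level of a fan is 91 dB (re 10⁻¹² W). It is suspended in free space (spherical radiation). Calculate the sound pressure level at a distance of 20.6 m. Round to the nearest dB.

54 dB

Free-field spherical radiation: L_p = L_w − 10·log₁₀(4π·r²), r = 20.6 m.
4π·r² = 5333 m², 10·log₁₀ of that is 37.269 dB.
L_p = 91 − 37.269 = 53.73 dB.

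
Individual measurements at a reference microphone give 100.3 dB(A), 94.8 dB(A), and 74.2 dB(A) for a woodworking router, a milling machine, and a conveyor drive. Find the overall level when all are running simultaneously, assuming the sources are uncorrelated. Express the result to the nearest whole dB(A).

101 dB(A)

Incoherent sources combine by intensity addition: L_total = 10·log₁₀(Σ 10^(L_i/10)).
Σ 10^(L/10) = 10^(100.3/10) + 10^(94.8/10) + 10^(74.2/10) = 1.376e+10.
L_total = 10·log₁₀(1.376e+10) = 101.39 dB(A).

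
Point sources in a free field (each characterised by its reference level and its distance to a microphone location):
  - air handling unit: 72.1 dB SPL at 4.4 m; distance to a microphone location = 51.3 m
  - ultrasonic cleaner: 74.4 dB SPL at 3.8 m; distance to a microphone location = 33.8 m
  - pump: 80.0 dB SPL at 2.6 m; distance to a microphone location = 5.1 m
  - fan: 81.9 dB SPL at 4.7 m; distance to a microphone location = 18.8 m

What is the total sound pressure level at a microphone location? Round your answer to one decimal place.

First find each source's level at the receiver (point-source: −20·log₁₀(r/r_ref)), then combine on an intensity basis.
air handling unit: 72.1 − 20·log₁₀(51.3/4.4) = 72.1 − 21.33 = 50.77 dB SPL.
ultrasonic cleaner: 74.4 − 20·log₁₀(33.8/3.8) = 74.4 − 18.98 = 55.42 dB SPL.
pump: 80.0 − 20·log₁₀(5.1/2.6) = 80.0 − 5.85 = 74.15 dB SPL.
fan: 81.9 − 20·log₁₀(18.8/4.7) = 81.9 − 12.04 = 69.86 dB SPL.
Σ 10^(L/10) = 3.614e+07 → L_total = 10·log₁₀(3.614e+07) = 75.58 dB SPL.

75.6 dB SPL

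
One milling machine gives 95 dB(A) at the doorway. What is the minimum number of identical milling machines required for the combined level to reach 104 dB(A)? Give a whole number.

Need L₁ + 10·log₁₀ N ≥ 104, i.e. log₁₀ N ≥ 0.90.
N ≥ 10^(9.0/10) = 7.943, so N = 8.

8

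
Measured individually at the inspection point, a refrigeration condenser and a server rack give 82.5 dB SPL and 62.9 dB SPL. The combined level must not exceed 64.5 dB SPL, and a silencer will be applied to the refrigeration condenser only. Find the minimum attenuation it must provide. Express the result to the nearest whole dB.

23 dB

Fixed contribution from the other source: Σ 10^(L/10) = 10^(62.9/10) = 1.950e+06 (62.90 dB SPL).
To meet 64.5 dB SPL overall, the treated refrigeration condenser may contribute at most 10^(64.5/10) − 1.950e+06 = 8.685e+05, i.e. 59.39 dB SPL.
Required insertion loss = 82.5 − 59.39 = 23.11 dB.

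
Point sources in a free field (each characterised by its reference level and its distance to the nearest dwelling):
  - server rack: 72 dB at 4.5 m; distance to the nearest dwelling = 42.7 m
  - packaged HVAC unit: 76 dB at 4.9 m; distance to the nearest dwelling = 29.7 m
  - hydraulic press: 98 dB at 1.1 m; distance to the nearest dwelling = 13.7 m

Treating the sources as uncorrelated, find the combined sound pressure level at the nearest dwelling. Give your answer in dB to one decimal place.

76.2 dB

First find each source's level at the receiver (point-source: −20·log₁₀(r/r_ref)), then combine on an intensity basis.
server rack: 72 − 20·log₁₀(42.7/4.5) = 72 − 19.54 = 52.46 dB.
packaged HVAC unit: 76 − 20·log₁₀(29.7/4.9) = 76 − 15.65 = 60.35 dB.
hydraulic press: 98 − 20·log₁₀(13.7/1.1) = 98 − 21.91 = 76.09 dB.
Σ 10^(L/10) = 4.194e+07 → L_total = 10·log₁₀(4.194e+07) = 76.23 dB.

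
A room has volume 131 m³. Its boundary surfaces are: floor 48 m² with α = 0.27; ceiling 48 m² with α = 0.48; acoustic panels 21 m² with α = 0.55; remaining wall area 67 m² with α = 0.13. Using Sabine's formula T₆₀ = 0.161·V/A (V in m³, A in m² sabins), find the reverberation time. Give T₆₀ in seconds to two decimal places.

0.37 s

Total absorption A = 48·0.27 + 48·0.48 + 21·0.55 + 67·0.13 = 56.26 m² sabins.
T₆₀ = 0.161 × 131 / 56.26 = 0.375 s.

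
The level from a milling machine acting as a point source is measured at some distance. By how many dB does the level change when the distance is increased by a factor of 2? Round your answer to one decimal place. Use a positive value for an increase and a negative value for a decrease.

-6.0 dB

With spherical spreading the level changes by −20·log₁₀(r₂/r₁).
ΔL = −20·log₁₀(2) = -6.02 dB.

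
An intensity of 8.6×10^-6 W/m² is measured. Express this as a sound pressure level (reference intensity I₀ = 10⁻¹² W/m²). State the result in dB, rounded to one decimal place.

L = 10·log₁₀(I/I₀) = 10·log₁₀(8.6×10^-6/10⁻¹²) = 10·log₁₀(8.6×10^6).
L = 10·(0.9345 + 6) = 69.34 dB.

69.3 dB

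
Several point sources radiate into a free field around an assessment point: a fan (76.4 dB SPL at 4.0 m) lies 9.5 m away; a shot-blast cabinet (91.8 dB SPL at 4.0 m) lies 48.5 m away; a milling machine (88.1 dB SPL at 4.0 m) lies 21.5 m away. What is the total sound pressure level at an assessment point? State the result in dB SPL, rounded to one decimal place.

76.1 dB SPL

Apply inverse-square spreading to bring every level to the receiver, then sum 10^(L/10).
fan: 76.4 − 20·log₁₀(9.5/4.0) = 76.4 − 7.51 = 68.89 dB SPL.
shot-blast cabinet: 91.8 − 20·log₁₀(48.5/4.0) = 91.8 − 21.67 = 70.13 dB SPL.
milling machine: 88.1 − 20·log₁₀(21.5/4.0) = 88.1 − 14.61 = 73.49 dB SPL.
Σ 10^(L/10) = 4.038e+07 → L_total = 10·log₁₀(4.038e+07) = 76.06 dB SPL.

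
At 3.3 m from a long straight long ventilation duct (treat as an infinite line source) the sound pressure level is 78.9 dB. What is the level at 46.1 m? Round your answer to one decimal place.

67.4 dB

For a line source, L₂ = L₁ − 10·log₁₀(r₂/r₁).
L₂ = 78.9 − 10·log₁₀(46.1/3.3) = 78.9 − 11.452 = 67.45 dB.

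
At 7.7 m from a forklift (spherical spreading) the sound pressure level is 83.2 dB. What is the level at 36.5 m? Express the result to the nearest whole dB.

Spherical spreading from a point source gives a 20·log₁₀(r₂/r₁) drop.
L₂ = 83.2 − 20·log₁₀(36.5/7.7) = 83.2 − 13.516 = 69.68 dB.

70 dB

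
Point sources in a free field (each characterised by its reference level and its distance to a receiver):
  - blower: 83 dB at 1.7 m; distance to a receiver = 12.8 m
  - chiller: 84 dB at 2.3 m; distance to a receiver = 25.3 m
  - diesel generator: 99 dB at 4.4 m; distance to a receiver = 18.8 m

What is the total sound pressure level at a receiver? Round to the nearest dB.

Apply inverse-square spreading to bring every level to the receiver, then sum 10^(L/10).
blower: 83 − 20·log₁₀(12.8/1.7) = 83 − 17.54 = 65.46 dB.
chiller: 84 − 20·log₁₀(25.3/2.3) = 84 − 20.83 = 63.17 dB.
diesel generator: 99 − 20·log₁₀(18.8/4.4) = 99 − 12.61 = 86.39 dB.
Σ 10^(L/10) = 4.407e+08 → L_total = 10·log₁₀(4.407e+08) = 86.44 dB.

86 dB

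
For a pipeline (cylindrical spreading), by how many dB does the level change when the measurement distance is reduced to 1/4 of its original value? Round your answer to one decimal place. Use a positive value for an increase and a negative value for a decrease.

+6.0 dB

With cylindrical spreading the level changes by −10·log₁₀(r₂/r₁).
ΔL = −10·log₁₀(0.25) = +6.02 dB.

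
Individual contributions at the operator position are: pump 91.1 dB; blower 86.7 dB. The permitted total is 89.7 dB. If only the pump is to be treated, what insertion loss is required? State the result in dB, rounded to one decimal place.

Fixed contribution from the other source: Σ 10^(L/10) = 10^(86.7/10) = 4.677e+08 (86.70 dB).
To meet 89.7 dB overall, the treated pump may contribute at most 10^(89.7/10) − 4.677e+08 = 4.655e+08, i.e. 86.68 dB.
So the pump must be reduced from 91.1 to 86.68 dB: IL = 4.42 dB.

4.4 dB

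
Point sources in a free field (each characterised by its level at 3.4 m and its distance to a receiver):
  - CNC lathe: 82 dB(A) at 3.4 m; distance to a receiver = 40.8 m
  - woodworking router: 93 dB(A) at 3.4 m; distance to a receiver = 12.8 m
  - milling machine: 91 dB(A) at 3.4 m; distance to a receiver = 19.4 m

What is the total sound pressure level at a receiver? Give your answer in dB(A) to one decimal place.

82.6 dB(A)

First find each source's level at the receiver (point-source: −20·log₁₀(r/r_ref)), then combine on an intensity basis.
CNC lathe: 82 − 20·log₁₀(40.8/3.4) = 82 − 21.58 = 60.42 dB(A).
woodworking router: 93 − 20·log₁₀(12.8/3.4) = 93 − 11.51 = 81.49 dB(A).
milling machine: 91 − 20·log₁₀(19.4/3.4) = 91 − 15.13 = 75.87 dB(A).
Σ 10^(L/10) = 1.805e+08 → L_total = 10·log₁₀(1.805e+08) = 82.57 dB(A).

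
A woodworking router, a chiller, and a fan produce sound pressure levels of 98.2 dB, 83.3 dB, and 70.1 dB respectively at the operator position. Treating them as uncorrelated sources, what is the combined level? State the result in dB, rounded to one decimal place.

Incoherent sources combine by intensity addition: L_total = 10·log₁₀(Σ 10^(L_i/10)).
Σ 10^(L/10) = 10^(98.2/10) + 10^(83.3/10) + 10^(70.1/10) = 6.831e+09.
L_total = 10·log₁₀(6.831e+09) = 98.34 dB.

98.3 dB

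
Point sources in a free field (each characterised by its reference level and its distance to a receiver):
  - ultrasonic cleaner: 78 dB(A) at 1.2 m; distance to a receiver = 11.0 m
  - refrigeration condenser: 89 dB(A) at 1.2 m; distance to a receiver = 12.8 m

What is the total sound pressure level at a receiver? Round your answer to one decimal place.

Propagate each source to the receiver with L = L_ref − 20·log₁₀(r/r_ref), then add intensities.
ultrasonic cleaner: 78 − 20·log₁₀(11.0/1.2) = 78 − 19.24 = 58.76 dB(A).
refrigeration condenser: 89 − 20·log₁₀(12.8/1.2) = 89 − 20.56 = 68.44 dB(A).
Σ 10^(L/10) = 7.732e+06 → L_total = 10·log₁₀(7.732e+06) = 68.88 dB(A).

68.9 dB(A)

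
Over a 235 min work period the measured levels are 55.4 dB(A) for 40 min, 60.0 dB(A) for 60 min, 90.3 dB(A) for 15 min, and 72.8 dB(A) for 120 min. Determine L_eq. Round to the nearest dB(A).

The energy average is taken in the linear domain: L_eq = 10·log₁₀[(Σ tᵢ·10^(Lᵢ/10))/T], T = 235 min.
Σ tᵢ·10^(Lᵢ/10) = 40·10^(55.4/10) + 60·10^(60.0/10) + 15·10^(90.3/10) + 120·10^(72.8/10) = 1.843e+10.
L_eq = 10·log₁₀(1.843e+10/235) = 78.95 dB(A).

79 dB(A)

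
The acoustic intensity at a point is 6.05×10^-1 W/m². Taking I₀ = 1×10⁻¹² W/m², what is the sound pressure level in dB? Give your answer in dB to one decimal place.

L = 10·log₁₀(I/I₀) = 10·log₁₀(6.05×10^-1/10⁻¹²) = 10·log₁₀(6.05×10^11).
L = 10·(0.7818 + 11) = 117.82 dB.

117.8 dB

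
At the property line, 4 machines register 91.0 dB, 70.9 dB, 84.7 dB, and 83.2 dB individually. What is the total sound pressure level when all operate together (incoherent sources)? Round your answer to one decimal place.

Incoherent sources combine by intensity addition: L_total = 10·log₁₀(Σ 10^(L_i/10)).
Σ 10^(L/10) = 10^(91.0/10) + 10^(70.9/10) + 10^(84.7/10) + 10^(83.2/10) = 1.775e+09.
L_total = 10·log₁₀(1.775e+09) = 92.49 dB.

92.5 dB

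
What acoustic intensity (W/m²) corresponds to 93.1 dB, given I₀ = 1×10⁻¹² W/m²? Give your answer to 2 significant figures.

0.0020 W/m²

L = 10·log₁₀(I/I₀) ⇒ I = I₀·10^(L/10) = 10⁻¹² × 10^9.31.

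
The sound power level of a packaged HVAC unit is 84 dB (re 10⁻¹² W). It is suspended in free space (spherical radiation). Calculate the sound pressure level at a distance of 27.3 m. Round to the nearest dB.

44 dB

Free-field spherical radiation: L_p = L_w − 10·log₁₀(4π·r²), r = 27.3 m.
4π·r² = 9366 m², 10·log₁₀ of that is 39.715 dB.
L_p = 84 − 39.715 = 44.28 dB.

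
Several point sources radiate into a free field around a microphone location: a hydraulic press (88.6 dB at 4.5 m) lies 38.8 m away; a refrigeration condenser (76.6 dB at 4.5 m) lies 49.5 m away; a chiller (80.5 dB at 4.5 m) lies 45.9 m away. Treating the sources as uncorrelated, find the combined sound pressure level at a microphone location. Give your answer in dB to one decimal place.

Propagate each source to the receiver with L = L_ref − 20·log₁₀(r/r_ref), then add intensities.
hydraulic press: 88.6 − 20·log₁₀(38.8/4.5) = 88.6 − 18.71 = 69.89 dB.
refrigeration condenser: 76.6 − 20·log₁₀(49.5/4.5) = 76.6 − 20.83 = 55.77 dB.
chiller: 80.5 − 20·log₁₀(45.9/4.5) = 80.5 − 20.17 = 60.33 dB.
Σ 10^(L/10) = 1.120e+07 → L_total = 10·log₁₀(1.120e+07) = 70.49 dB.

70.5 dB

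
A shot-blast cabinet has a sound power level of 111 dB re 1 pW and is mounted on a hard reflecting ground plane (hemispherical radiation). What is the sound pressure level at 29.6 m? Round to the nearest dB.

The power spreads over a hemisphere of area 2π·r², so L_p = L_w − 10·log₁₀(2π·r²).
2π·r² = 5505 m², 10·log₁₀ of that is 37.408 dB.
L_p = 111 − 37.408 = 73.59 dB.

74 dB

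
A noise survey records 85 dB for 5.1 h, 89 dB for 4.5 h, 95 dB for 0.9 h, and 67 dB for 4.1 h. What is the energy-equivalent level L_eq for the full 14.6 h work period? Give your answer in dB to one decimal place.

L_eq = 10·log₁₀[(1/T)·Σ tᵢ·10^(Lᵢ/10)] with T = 14.6 h.
Σ tᵢ·10^(Lᵢ/10) = 5.1·10^(85/10) + 4.5·10^(89/10) + 0.9·10^(95/10) + 4.1·10^(67/10) = 8.054e+09.
L_eq = 10·log₁₀(8.054e+09/14.6) = 87.42 dB.

87.4 dB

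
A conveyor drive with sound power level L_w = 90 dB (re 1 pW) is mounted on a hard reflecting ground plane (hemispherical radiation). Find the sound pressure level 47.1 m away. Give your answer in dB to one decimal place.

48.6 dB

L_p = L_w − 10·log₁₀(2π·r²) with r = 47.1 m.
2π·r² = 1.394e+04 m², 10·log₁₀ of that is 41.442 dB.
L_p = 90 − 41.442 = 48.56 dB.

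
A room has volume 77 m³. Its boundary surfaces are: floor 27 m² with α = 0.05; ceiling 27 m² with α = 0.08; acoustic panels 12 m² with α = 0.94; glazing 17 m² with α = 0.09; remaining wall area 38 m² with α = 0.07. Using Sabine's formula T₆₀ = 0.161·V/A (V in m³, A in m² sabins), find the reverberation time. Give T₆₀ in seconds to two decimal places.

Summing Sᵢαᵢ: 27·0.05 + 27·0.08 + 12·0.94 + 17·0.09 + 38·0.07 = 18.98 m².
T₆₀ = 0.161 × 77 / 18.98 = 0.653 s.

0.65 s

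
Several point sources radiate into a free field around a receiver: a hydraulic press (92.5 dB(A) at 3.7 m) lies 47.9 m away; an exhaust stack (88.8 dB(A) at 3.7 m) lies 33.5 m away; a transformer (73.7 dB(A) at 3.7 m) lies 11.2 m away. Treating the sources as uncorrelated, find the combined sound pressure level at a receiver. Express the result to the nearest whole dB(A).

Propagate each source to the receiver with L = L_ref − 20·log₁₀(r/r_ref), then add intensities.
hydraulic press: 92.5 − 20·log₁₀(47.9/3.7) = 92.5 − 22.24 = 70.26 dB(A).
exhaust stack: 88.8 − 20·log₁₀(33.5/3.7) = 88.8 − 19.14 = 69.66 dB(A).
transformer: 73.7 − 20·log₁₀(11.2/3.7) = 73.7 − 9.62 = 64.08 dB(A).
Σ 10^(L/10) = 2.242e+07 → L_total = 10·log₁₀(2.242e+07) = 73.51 dB(A).

74 dB(A)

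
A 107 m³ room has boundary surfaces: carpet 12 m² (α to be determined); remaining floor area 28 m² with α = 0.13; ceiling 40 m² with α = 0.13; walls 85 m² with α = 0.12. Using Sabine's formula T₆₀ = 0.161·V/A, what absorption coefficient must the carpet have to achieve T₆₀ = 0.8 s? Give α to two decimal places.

0.21

A = 0.161·V/T₆₀ = 0.161·107/0.8 = 21.53 m² sabins.
Absorption from the other surfaces = 28·0.13 + 40·0.13 + 85·0.12 = 19.04 m², so the carpet must supply 2.49 m² over 12 m².
α = 2.49/12 = 0.208.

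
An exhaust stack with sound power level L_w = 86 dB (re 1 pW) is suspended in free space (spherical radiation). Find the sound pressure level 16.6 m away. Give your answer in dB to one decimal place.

The power spreads over a sphere of area 4π·r², so L_p = L_w − 10·log₁₀(4π·r²).
4π·r² = 3463 m², 10·log₁₀ of that is 35.394 dB.
L_p = 86 − 35.394 = 50.61 dB.

50.6 dB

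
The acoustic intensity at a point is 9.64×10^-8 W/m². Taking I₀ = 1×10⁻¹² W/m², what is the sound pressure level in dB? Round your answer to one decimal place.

49.8 dB

I/I₀ = 9.64×10^-8/10⁻¹² = 9.64×10^4, and L = 10·log₁₀(I/I₀).
L = 10·(0.9841 + 4) = 49.84 dB.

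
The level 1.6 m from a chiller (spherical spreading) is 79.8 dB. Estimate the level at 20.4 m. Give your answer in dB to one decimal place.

Spherical spreading from a point source gives a 20·log₁₀(r₂/r₁) drop.
L₂ = 79.8 − 20·log₁₀(20.4/1.6) = 79.8 − 22.110 = 57.69 dB.

57.7 dB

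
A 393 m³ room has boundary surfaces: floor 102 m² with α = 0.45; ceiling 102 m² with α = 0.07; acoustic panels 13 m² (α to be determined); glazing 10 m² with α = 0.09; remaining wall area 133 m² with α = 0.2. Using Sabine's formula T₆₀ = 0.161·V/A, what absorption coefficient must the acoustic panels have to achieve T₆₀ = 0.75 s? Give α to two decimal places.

0.29

From T₆₀ = 0.161·V/A, the target T₆₀ = 0.75 s needs A = 0.161·393/0.75 = 84.36 m².
Absorption from the other surfaces = 102·0.45 + 102·0.07 + 10·0.09 + 133·0.2 = 80.54 m², so the acoustic panels must supply 3.82 m² over 13 m².
α = 3.82/13 = 0.294.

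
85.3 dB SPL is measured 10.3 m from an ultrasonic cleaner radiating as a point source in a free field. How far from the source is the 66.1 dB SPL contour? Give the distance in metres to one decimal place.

93.9 m

The 19.2 dB drop corresponds to a distance ratio of 10^(19.2/20) for a point source.
r₂ = 10.3·10^((85.3−66.1)/20) = 10.3·10^(19.2/20) = 93.94 m.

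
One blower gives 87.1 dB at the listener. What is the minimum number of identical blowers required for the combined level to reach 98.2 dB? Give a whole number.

The shortfall is 98.2 − 87.1 = 11.1 dB, and N units add 10·log₁₀ N, so need 10·log₁₀ N ≥ 11.1.
N ≥ 10^(11.1/10) = 12.882, so N = 13.

13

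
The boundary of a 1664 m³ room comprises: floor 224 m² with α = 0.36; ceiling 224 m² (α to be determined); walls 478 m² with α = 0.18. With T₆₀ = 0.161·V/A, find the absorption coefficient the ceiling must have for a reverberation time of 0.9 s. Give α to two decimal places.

Required total absorption A = 0.161·1664/0.9 = 297.67 m².
Absorption from the other surfaces = 224·0.36 + 478·0.18 = 166.68 m², so the ceiling must supply 130.99 m² over 224 m².
α = 130.99/224 = 0.585.

0.58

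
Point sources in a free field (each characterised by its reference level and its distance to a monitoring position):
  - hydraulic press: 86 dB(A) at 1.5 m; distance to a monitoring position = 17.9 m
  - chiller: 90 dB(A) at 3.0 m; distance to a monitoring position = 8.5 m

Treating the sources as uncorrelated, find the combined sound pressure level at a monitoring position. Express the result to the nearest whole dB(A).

First find each source's level at the receiver (point-source: −20·log₁₀(r/r_ref)), then combine on an intensity basis.
hydraulic press: 86 − 20·log₁₀(17.9/1.5) = 86 − 21.54 = 64.46 dB(A).
chiller: 90 − 20·log₁₀(8.5/3.0) = 90 − 9.05 = 80.95 dB(A).
Σ 10^(L/10) = 1.274e+08 → L_total = 10·log₁₀(1.274e+08) = 81.05 dB(A).

81 dB(A)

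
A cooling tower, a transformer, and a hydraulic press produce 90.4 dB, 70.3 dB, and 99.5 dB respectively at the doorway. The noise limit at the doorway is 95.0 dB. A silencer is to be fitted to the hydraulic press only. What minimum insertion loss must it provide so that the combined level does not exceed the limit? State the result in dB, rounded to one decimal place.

Everything except the hydraulic press sums to 10^(90.4/10) + 10^(70.3/10) = 1.107e+09 in linear terms, 90.44 dB.
The limit corresponds to 10^(95.0/10) = 3.162e+09; subtracting the fixed part leaves 2.055e+09 for the hydraulic press, i.e. 93.13 dB.
So the hydraulic press must be reduced from 99.5 to 93.13 dB: IL = 6.37 dB.

6.4 dB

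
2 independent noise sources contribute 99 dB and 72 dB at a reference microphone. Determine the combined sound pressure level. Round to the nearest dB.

For uncorrelated sources the intensities add, so convert each level to linear form, sum, and take 10·log₁₀ of the total.
Σ 10^(L/10) = 10^(99/10) + 10^(72/10) = 7.959e+09.
L_total = 10·log₁₀(7.959e+09) = 99.01 dB.

99 dB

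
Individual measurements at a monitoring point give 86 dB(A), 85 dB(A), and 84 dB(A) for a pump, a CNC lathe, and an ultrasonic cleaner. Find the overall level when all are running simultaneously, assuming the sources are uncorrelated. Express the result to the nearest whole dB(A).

90 dB(A)

Incoherent sources combine by intensity addition: L_total = 10·log₁₀(Σ 10^(L_i/10)).
Σ 10^(L/10) = 10^(86/10) + 10^(85/10) + 10^(84/10) = 9.655e+08.
L_total = 10·log₁₀(9.655e+08) = 89.85 dB(A).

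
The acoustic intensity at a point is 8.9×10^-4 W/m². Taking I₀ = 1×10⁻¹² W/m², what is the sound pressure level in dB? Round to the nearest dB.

89 dB

L = 10·log₁₀(I/I₀) = 10·log₁₀(8.9×10^-4/10⁻¹²) = 10·log₁₀(8.9×10^8).
L = 10·(0.9494 + 8) = 89.49 dB.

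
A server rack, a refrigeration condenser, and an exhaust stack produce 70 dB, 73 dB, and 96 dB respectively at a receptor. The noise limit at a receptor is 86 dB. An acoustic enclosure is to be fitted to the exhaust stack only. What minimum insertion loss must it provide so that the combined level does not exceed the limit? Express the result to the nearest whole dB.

Everything except the exhaust stack sums to 10^(70/10) + 10^(73/10) = 2.995e+07 in linear terms, 74.76 dB.
To meet 86 dB overall, the treated exhaust stack may contribute at most 10^(86/10) − 2.995e+07 = 3.682e+08, i.e. 85.66 dB.
So the exhaust stack must be reduced from 96 to 85.66 dB: IL = 10.34 dB.

10 dB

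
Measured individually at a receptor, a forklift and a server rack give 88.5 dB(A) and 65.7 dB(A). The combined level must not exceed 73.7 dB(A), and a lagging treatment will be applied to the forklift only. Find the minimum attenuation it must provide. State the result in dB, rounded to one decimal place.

15.5 dB

Everything except the forklift sums to 10^(65.7/10) = 3.715e+06 in linear terms, 65.70 dB(A).
The limit corresponds to 10^(73.7/10) = 2.344e+07; subtracting the fixed part leaves 1.973e+07 for the forklift, i.e. 72.95 dB(A).
So the forklift must be reduced from 88.5 to 72.95 dB(A): IL = 15.55 dB.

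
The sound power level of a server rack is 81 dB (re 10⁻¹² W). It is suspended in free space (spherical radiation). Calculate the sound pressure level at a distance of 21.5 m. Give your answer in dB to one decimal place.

L_p = L_w − 10·log₁₀(4π·r²) with r = 21.5 m.
4π·r² = 5809 m², 10·log₁₀ of that is 37.641 dB.
L_p = 81 − 37.641 = 43.36 dB.

43.4 dB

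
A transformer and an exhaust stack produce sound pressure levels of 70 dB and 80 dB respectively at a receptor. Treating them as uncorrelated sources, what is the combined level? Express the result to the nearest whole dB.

80 dB

Incoherent sources combine by intensity addition: L_total = 10·log₁₀(Σ 10^(L_i/10)).
Σ 10^(L/10) = 10^(70/10) + 10^(80/10) = 1.100e+08.
L_total = 10·log₁₀(1.100e+08) = 80.41 dB.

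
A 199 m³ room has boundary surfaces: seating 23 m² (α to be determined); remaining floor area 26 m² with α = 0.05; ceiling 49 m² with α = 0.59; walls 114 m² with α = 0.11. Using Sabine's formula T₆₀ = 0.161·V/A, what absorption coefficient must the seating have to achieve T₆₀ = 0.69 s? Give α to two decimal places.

A = 0.161·V/T₆₀ = 0.161·199/0.69 = 46.43 m² sabins.
Absorption from the other surfaces = 26·0.05 + 49·0.59 + 114·0.11 = 42.75 m², so the seating must supply 3.68 m² over 23 m².
α = 3.68/23 = 0.160.

0.16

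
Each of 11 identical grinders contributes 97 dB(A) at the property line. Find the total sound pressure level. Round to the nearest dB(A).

107 dB(A)

N identical incoherent sources raise the level by 10·log₁₀ N.
L_total = 97 + 10·log₁₀(11) = 97 + 10.414 = 107.41 dB(A).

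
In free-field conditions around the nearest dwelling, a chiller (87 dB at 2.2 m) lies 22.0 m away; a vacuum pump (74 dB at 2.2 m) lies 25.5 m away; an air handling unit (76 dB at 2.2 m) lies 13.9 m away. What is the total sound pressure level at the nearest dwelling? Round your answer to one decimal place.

Apply inverse-square spreading to bring every level to the receiver, then sum 10^(L/10).
chiller: 87 − 20·log₁₀(22.0/2.2) = 87 − 20.00 = 67.00 dB.
vacuum pump: 74 − 20·log₁₀(25.5/2.2) = 74 − 21.28 = 52.72 dB.
air handling unit: 76 − 20·log₁₀(13.9/2.2) = 76 − 16.01 = 59.99 dB.
Σ 10^(L/10) = 6.196e+06 → L_total = 10·log₁₀(6.196e+06) = 67.92 dB.

67.9 dB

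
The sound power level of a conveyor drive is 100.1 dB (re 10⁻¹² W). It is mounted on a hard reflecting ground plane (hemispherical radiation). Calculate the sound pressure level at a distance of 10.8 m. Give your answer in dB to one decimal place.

71.4 dB

Free-field hemispherical radiation: L_p = L_w − 10·log₁₀(2π·r²), r = 10.8 m.
2π·r² = 732.9 m², 10·log₁₀ of that is 28.650 dB.
L_p = 100.1 − 28.650 = 71.45 dB.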